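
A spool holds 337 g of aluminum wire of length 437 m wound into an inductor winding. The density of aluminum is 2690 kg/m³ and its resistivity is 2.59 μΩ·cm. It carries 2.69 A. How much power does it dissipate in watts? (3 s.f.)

286 W

ρ = 2.59 μΩ·cm = 2.59×10^-8 Ω·m
A = m/(density·L) = 0.337/(2690×437) = 2.8668e-07 m²
R = ρL/A = (2.59×10^-8)(437)/(2.8668e-07) = 39.48 Ω
P = I²R = (2.69)² × 39.48 = 286 W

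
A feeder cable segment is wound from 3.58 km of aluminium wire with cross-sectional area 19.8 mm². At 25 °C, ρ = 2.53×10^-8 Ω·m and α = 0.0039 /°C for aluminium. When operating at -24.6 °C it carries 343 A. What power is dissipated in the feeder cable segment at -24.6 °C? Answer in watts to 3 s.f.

A = 19.8 mm² = 1.980e-05 m²
R₍25₎ = ρL/A = (2.53×10^-8)(3580)/(1.980e-05) = 4.574 Ω
R₍-24.6₎ = R₍25₎(1 + αΔT) = 4.574 × (1 + 0.0039×-49.6) = 3.69 Ω
P = I²R = (343)² × 3.69 = 4.34×10^5 W

4.34×10^5 W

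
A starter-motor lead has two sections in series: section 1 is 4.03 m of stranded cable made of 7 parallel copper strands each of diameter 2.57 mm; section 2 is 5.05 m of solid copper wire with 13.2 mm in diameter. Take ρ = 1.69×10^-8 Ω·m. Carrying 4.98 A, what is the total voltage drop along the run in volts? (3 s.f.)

Section 1: A_strand = π(1.2850e-03)² = 5.187e-06 m²; R₁ = ρL/(N·A_s) = (1.69×10^-8)(4.03)/(7×5.187e-06) = 0.001876 Ω
Section 2: A = π(d/2)² = π(6.6000e-03 m)² = 1.368e-04 m²
R₂ = (1.69×10^-8)(5.05)/(1.368e-04) = 6.236×10^-4 Ω
R = R₁ + R₂ = 0.002499 Ω
V = IR = 4.98 × 0.002499 = 0.0124 V

0.0124 V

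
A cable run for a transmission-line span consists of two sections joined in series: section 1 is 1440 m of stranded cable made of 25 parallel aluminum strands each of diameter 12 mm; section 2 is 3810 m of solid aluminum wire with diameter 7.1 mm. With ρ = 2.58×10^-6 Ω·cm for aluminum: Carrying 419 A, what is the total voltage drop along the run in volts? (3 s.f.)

1050 V

ρ = 2.58×10^-6 Ω·cm = 2.58×10^-8 Ω·m
Section 1: A_strand = π(6.0000e-03)² = 1.131e-04 m²; R₁ = ρL/(N·A_s) = (2.58×10^-8)(1440)/(25×1.131e-04) = 0.01314 Ω
Section 2: A = π(d/2)² = π(3.5500e-03 m)² = 3.959e-05 m²
R₂ = (2.58×10^-8)(3810)/(3.959e-05) = 2.483 Ω
R = R₁ + R₂ = 2.496 Ω
V = IR = 419 × 2.496 = 1050 V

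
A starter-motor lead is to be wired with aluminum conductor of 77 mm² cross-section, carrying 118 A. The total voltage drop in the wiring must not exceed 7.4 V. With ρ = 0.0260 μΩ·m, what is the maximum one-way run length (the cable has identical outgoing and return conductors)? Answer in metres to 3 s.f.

ρ = 0.0260 μΩ·m = 2.60×10^-8 Ω·m
A = 77 mm² = 7.700e-05 m²
L_max = V_max·A/(2·ρI) = (7.4)(7.700e-05)/(2×2.60×10^-8×118) = 92.9 m

92.9 m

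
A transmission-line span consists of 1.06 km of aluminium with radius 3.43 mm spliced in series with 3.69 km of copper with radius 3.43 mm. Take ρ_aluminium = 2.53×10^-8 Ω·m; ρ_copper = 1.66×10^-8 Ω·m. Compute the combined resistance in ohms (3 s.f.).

2.38 Ω

Segment 1: A = πr² = π(3.4300e-03 m)² = 3.696e-05 m²
R₁ = ρL/A = (2.53×10^-8)(1060)/(3.696e-05) = 0.7256 Ω
R₂ = (1.66×10^-8)(3690)/(3.696e-05) = 1.657 Ω
R = R₁ + R₂ = 2.38 Ω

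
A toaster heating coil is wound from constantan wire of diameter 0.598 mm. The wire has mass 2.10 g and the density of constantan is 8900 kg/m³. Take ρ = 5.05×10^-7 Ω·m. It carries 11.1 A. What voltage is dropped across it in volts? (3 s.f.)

16.8 V

A = π(d/2)² = π(2.9900e-04 m)² = 2.8086e-07 m²
L = m/(density·A) = 0.0021/(8900×2.8086e-07) = 0.8401 m
R = ρL/A = (5.05×10^-7)(0.8401)/(2.8086e-07) = 1.511 Ω
V = IR = 11.1 × 1.511 = 16.8 V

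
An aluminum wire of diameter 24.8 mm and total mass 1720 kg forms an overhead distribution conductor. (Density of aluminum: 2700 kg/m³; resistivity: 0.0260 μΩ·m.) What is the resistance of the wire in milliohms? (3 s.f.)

ρ = 0.0260 μΩ·m = 2.60×10^-8 Ω·m
A = π(d/2)² = π(1.2400e-02 m)² = 4.8305e-04 m²
L = m/(density·A) = 1720/(2700×4.8305e-04) = 1319 m
R = ρL/A = (2.60×10^-8)(1319)/(4.8305e-04) = 71.0 mΩ

71.0 mΩ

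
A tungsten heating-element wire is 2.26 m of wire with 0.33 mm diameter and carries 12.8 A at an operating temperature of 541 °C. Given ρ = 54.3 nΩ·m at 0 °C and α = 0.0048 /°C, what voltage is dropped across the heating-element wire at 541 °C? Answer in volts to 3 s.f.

ρ = 54.3 nΩ·m = 5.43×10^-8 Ω·m
A = π(d/2)² = π(1.6500e-04 m)² = 8.553e-08 m²
R₍0₎ = ρL/A = (5.43×10^-8)(2.26)/(8.553e-08) = 1.435 Ω
R₍541₎ = R₍0₎(1 + αΔT) = 1.435 × (1 + 0.0048×541) = 5.161 Ω
V = IR = 12.8 × 5.161 = 66.1 V

66.1 V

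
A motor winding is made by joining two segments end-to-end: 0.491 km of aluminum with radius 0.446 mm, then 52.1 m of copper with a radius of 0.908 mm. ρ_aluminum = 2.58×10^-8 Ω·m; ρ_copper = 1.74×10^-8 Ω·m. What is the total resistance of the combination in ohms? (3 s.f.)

Segment 1: A = πr² = π(4.4600e-04 m)² = 6.249e-07 m²
R₁ = ρL/A = (2.58×10^-8)(491)/(6.249e-07) = 20.27 Ω
Segment 2: A = πr² = π(9.0800e-04 m)² = 2.590e-06 m²
R₂ = (1.74×10^-8)(52.1)/(2.590e-06) = 0.35 Ω
R = R₁ + R₂ = 20.6 Ω

20.6 Ω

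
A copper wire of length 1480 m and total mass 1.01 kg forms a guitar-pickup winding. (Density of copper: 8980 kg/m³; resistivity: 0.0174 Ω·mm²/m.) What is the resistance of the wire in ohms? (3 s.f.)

339 Ω

ρ = 0.0174 Ω·mm²/m = 1.74×10^-8 Ω·m
A = m/(density·L) = 1.01/(8980×1480) = 7.5995e-08 m²
R = ρL/A = (1.74×10^-8)(1480)/(7.5995e-08) = 339 Ω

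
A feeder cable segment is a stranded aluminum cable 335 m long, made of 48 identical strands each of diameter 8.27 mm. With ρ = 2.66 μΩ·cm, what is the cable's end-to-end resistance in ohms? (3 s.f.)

ρ = 2.66 μΩ·cm = 2.66×10^-8 Ω·m
A_strand = π(4.1350e-03 m)² = 5.372e-05 m²
R_strand = ρL/A = (2.66×10^-8)(335)/(5.372e-05) = 0.1659 Ω
R_total = R_strand/N = 0.1659/48 = 0.00346 Ω

0.00346 Ω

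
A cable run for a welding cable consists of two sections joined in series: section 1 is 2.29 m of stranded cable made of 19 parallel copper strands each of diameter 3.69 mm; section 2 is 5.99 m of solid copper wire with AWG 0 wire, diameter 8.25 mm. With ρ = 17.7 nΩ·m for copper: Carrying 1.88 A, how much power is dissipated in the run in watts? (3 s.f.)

0.00772 W

ρ = 17.7 nΩ·m = 1.77×10^-8 Ω·m
Section 1: A_strand = π(1.8450e-03)² = 1.069e-05 m²; R₁ = ρL/(N·A_s) = (1.77×10^-8)(2.29)/(19×1.069e-05) = 1.995×10^-4 Ω
Section 2: A = π(8.25/2 mm)² = π(4.1250e-03 m)² = 5.346e-05 m²
R₂ = (1.77×10^-8)(5.99)/(5.346e-05) = 0.001983 Ω
R = R₁ + R₂ = 0.002183 Ω
P = I²R = (1.88)² × 0.002183 = 0.00772 W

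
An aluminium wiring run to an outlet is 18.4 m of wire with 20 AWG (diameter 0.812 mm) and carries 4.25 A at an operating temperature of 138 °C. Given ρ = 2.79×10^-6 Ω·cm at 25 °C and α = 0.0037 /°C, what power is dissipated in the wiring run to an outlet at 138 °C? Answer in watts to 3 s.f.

25.4 W

ρ = 2.79×10^-6 Ω·cm = 2.79×10^-8 Ω·m
A = π(0.812/2 mm)² = π(4.0600e-04 m)² = 5.178e-07 m²
R₍25₎ = ρL/A = (2.79×10^-8)(18.4)/(5.178e-07) = 0.9913 Ω
R₍138₎ = R₍25₎(1 + αΔT) = 0.9913 × (1 + 0.0037×113) = 1.406 Ω
P = I²R = (4.25)² × 1.406 = 25.4 W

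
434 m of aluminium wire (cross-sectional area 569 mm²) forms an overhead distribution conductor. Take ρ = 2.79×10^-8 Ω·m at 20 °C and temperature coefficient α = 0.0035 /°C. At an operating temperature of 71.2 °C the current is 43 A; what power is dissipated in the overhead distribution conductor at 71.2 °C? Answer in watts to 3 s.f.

A = 569 mm² = 5.690e-04 m²
R₍20₎ = ρL/A = (2.79×10^-8)(434)/(5.690e-04) = 0.02128 Ω
R₍71.2₎ = R₍20₎(1 + αΔT) = 0.02128 × (1 + 0.0035×51.2) = 0.02509 Ω
P = I²R = (43)² × 0.02509 = 46.4 W

46.4 W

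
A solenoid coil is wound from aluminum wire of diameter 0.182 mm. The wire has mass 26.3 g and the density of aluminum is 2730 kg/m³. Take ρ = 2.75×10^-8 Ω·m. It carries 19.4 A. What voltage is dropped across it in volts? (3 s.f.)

A = π(d/2)² = π(9.1000e-05 m)² = 2.6016e-08 m²
L = m/(density·A) = 0.0263/(2730×2.6016e-08) = 370.3 m
R = ρL/A = (2.75×10^-8)(370.3)/(2.6016e-08) = 391.4 Ω
V = IR = 19.4 × 391.4 = 7590 V

7590 V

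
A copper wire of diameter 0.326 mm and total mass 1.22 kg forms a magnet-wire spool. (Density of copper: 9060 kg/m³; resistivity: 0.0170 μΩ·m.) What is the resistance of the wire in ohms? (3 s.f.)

329 Ω

ρ = 0.0170 μΩ·m = 1.70×10^-8 Ω·m
A = π(d/2)² = π(1.6300e-04 m)² = 8.3469e-08 m²
L = m/(density·A) = 1.22/(9060×8.3469e-08) = 1613 m
R = ρL/A = (1.70×10^-8)(1613)/(8.3469e-08) = 329 Ω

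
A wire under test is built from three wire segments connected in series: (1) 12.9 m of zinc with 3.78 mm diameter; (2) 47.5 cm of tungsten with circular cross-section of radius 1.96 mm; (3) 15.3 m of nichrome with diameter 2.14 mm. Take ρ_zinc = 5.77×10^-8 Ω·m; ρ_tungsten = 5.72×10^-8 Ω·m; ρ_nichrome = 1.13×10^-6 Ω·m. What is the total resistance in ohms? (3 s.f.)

4.88 Ω

Seg 1: A = π(d/2)² = π(1.8900e-03 m)² = 1.122e-05 m²
R_1 = (5.77×10^-8)(12.9)/(1.122e-05) = 0.06633 Ω
Seg 2: A = πr² = π(1.9600e-03 m)² = 1.207e-05 m²
R_2 = (5.72×10^-8)(0.475)/(1.207e-05) = 0.002251 Ω
Seg 3: A = π(d/2)² = π(1.0700e-03 m)² = 3.597e-06 m²
R_3 = (1.13×10^-6)(15.3)/(3.597e-06) = 4.807 Ω
R_total = R_1 + R_2 + R_3 = 4.88 Ω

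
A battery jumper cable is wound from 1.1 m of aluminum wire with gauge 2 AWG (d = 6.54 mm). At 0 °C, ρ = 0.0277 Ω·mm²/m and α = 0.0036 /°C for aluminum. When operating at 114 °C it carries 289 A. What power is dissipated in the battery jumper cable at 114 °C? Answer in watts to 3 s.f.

107 W

ρ = 0.0277 Ω·mm²/m = 2.77×10^-8 Ω·m
A = π(6.54/2 mm)² = π(3.2700e-03 m)² = 3.359e-05 m²
R₍0₎ = ρL/A = (2.77×10^-8)(1.1)/(3.359e-05) = 9.070×10^-4 Ω
R₍114₎ = R₍0₎(1 + αΔT) = 9.070×10^-4 × (1 + 0.0036×114) = 0.001279 Ω
P = I²R = (289)² × 0.001279 = 107 W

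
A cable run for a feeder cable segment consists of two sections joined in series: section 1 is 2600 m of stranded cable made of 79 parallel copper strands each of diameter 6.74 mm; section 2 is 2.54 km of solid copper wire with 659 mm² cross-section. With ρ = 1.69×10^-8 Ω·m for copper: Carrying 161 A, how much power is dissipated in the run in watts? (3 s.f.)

Section 1: A_strand = π(3.3700e-03)² = 3.568e-05 m²; R₁ = ρL/(N·A_s) = (1.69×10^-8)(2600)/(79×3.568e-05) = 0.01559 Ω
Section 2: A = 659 mm² = 6.590e-04 m²
R₂ = (1.69×10^-8)(2540)/(6.590e-04) = 0.06514 Ω
R = R₁ + R₂ = 0.08073 Ω
P = I²R = (161)² × 0.08073 = 2090 W

2090 W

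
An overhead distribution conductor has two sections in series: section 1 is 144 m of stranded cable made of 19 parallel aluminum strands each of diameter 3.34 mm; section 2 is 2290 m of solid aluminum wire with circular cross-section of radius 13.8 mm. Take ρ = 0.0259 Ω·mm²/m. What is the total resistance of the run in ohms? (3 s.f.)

ρ = 0.0259 Ω·mm²/m = 2.59×10^-8 Ω·m
Section 1: A_strand = π(1.6700e-03)² = 8.762e-06 m²; R₁ = ρL/(N·A_s) = (2.59×10^-8)(144)/(19×8.762e-06) = 0.0224 Ω
Section 2: A = πr² = π(1.3800e-02 m)² = 5.983e-04 m²
R₂ = (2.59×10^-8)(2290)/(5.983e-04) = 0.09914 Ω
R = R₁ + R₂ = 0.122 Ω

0.122 Ω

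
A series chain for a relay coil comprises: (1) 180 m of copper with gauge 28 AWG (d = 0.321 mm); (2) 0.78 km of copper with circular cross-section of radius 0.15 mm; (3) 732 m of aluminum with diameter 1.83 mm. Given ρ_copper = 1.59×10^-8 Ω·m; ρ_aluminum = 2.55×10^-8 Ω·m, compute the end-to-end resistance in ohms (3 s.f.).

218 Ω

Seg 1: A = π(0.321/2 mm)² = π(1.6050e-04 m)² = 8.093e-08 m²
R_1 = (1.59×10^-8)(180)/(8.093e-08) = 35.36 Ω
Seg 2: A = πr² = π(1.5000e-04 m)² = 7.069e-08 m²
R_2 = (1.59×10^-8)(780)/(7.069e-08) = 175.5 Ω
Seg 3: A = π(d/2)² = π(9.1500e-04 m)² = 2.630e-06 m²
R_3 = (2.55×10^-8)(732)/(2.630e-06) = 7.097 Ω
R_total = R_1 + R_2 + R_3 = 218 Ω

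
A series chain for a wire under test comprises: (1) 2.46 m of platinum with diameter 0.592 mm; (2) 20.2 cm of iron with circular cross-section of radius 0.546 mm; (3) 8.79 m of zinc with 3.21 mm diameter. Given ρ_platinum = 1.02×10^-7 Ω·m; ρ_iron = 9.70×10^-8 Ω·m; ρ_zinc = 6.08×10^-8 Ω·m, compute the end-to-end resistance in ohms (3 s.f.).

0.999 Ω

Seg 1: A = π(d/2)² = π(2.9600e-04 m)² = 2.753e-07 m²
R_1 = (1.02×10^-7)(2.46)/(2.753e-07) = 0.9116 Ω
Seg 2: A = πr² = π(5.4600e-04 m)² = 9.366e-07 m²
R_2 = (9.70×10^-8)(0.202)/(9.366e-07) = 0.02092 Ω
Seg 3: A = π(d/2)² = π(1.6050e-03 m)² = 8.093e-06 m²
R_3 = (6.08×10^-8)(8.79)/(8.093e-06) = 0.06604 Ω
R_total = R_1 + R_2 + R_3 = 0.999 Ω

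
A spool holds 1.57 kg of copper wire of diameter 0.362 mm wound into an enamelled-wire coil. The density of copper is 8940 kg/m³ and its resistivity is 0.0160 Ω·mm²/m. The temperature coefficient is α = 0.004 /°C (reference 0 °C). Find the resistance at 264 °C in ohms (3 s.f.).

545 Ω

ρ = 0.0160 Ω·mm²/m = 1.60×10^-8 Ω·m
A = π(d/2)² = π(1.8100e-04 m)² = 1.0292e-07 m²
L = m/(density·A) = 1.57/(8940×1.0292e-07) = 1706 m
R = ρL/A = (1.60×10^-8)(1706)/(1.0292e-07) = 265.3 Ω
R(264 °C) = 265.3 × (1 + 0.004×264) = 545 Ω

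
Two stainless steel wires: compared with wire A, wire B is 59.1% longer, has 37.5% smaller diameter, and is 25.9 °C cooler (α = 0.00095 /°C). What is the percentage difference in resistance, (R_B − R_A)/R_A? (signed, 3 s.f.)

297%

R ∝ ρL/d² with ρ ∝ (1+αΔT), so R_B/R_A = (1 + 59.1/100) × (1 − 37.5/100)⁻² × (1 − 0.00095×25.9)
= 1.591 × 2.56 × 0.9754 = 3.973
(R_B − R_A)/R_A = 3.973 − 1 = 297%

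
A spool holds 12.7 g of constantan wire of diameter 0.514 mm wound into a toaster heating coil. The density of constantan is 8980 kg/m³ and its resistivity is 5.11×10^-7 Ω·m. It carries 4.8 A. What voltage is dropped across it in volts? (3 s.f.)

80.6 V

A = π(d/2)² = π(2.5700e-04 m)² = 2.0750e-07 m²
L = m/(density·A) = 0.0127/(8980×2.0750e-07) = 6.816 m
R = ρL/A = (5.11×10^-7)(6.816)/(2.0750e-07) = 16.78 Ω
V = IR = 4.8 × 16.78 = 80.6 V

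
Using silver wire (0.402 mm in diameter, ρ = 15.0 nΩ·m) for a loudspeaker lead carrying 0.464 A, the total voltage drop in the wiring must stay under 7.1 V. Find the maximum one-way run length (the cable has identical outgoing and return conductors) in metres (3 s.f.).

ρ = 15.0 nΩ·m = 1.50×10^-8 Ω·m
A = π(d/2)² = π(2.0100e-04 m)² = 1.269e-07 m²
L_max = V_max·A/(2·ρI) = (7.1)(1.269e-07)/(2×1.50×10^-8×0.464) = 64.7 m

64.7 m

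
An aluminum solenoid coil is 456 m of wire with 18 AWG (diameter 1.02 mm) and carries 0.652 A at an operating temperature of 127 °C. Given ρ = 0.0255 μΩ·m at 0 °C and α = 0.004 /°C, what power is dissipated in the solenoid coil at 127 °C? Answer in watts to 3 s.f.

9.12 W

ρ = 0.0255 μΩ·m = 2.55×10^-8 Ω·m
A = π(1.02/2 mm)² = π(5.1000e-04 m)² = 8.171e-07 m²
R₍0₎ = ρL/A = (2.55×10^-8)(456)/(8.171e-07) = 14.23 Ω
R₍127₎ = R₍0₎(1 + αΔT) = 14.23 × (1 + 0.004×127) = 21.46 Ω
P = I²R = (0.652)² × 21.46 = 9.12 W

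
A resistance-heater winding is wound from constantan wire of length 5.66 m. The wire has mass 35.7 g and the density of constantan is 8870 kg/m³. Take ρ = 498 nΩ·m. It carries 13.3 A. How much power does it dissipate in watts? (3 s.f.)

ρ = 498 nΩ·m = 4.98×10^-7 Ω·m
A = m/(density·L) = 0.0357/(8870×5.66) = 7.1110e-07 m²
R = ρL/A = (4.98×10^-7)(5.66)/(7.1110e-07) = 3.964 Ω
P = I²R = (13.3)² × 3.964 = 701 W

701 W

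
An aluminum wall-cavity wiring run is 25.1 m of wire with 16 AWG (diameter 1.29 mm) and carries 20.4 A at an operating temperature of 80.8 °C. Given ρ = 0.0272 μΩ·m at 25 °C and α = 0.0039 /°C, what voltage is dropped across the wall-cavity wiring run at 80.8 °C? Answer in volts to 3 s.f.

ρ = 0.0272 μΩ·m = 2.72×10^-8 Ω·m
A = π(1.29/2 mm)² = π(6.4500e-04 m)² = 1.307e-06 m²
R₍25₎ = ρL/A = (2.72×10^-8)(25.1)/(1.307e-06) = 0.5224 Ω
R₍80.8₎ = R₍25₎(1 + αΔT) = 0.5224 × (1 + 0.0039×55.8) = 0.636 Ω
V = IR = 20.4 × 0.636 = 13.0 V

13.0 V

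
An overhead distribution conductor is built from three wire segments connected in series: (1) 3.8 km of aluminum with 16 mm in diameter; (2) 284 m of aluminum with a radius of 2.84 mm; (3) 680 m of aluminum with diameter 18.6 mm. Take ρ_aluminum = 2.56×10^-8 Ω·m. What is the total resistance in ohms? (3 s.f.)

Seg 1: A = π(d/2)² = π(8.0000e-03 m)² = 2.011e-04 m²
R_1 = (2.56×10^-8)(3800)/(2.011e-04) = 0.4838 Ω
Seg 2: A = πr² = π(2.8400e-03 m)² = 2.534e-05 m²
R_2 = (2.56×10^-8)(284)/(2.534e-05) = 0.2869 Ω
Seg 3: A = π(d/2)² = π(9.3000e-03 m)² = 2.717e-04 m²
R_3 = (2.56×10^-8)(680)/(2.717e-04) = 0.06407 Ω
R_total = R_1 + R_2 + R_3 = 0.835 Ω

0.835 Ω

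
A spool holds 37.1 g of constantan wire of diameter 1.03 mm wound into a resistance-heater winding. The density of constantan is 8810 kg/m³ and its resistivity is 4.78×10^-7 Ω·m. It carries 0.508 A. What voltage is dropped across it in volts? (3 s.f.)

A = π(d/2)² = π(5.1500e-04 m)² = 8.3323e-07 m²
L = m/(density·A) = 0.0371/(8810×8.3323e-07) = 5.054 m
R = ρL/A = (4.78×10^-7)(5.054)/(8.3323e-07) = 2.899 Ω
V = IR = 0.508 × 2.899 = 1.47 V

1.47 V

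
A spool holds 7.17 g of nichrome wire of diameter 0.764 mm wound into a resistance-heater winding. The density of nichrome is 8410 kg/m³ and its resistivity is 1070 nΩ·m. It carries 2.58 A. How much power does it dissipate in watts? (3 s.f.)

ρ = 1070 nΩ·m = 1.07×10^-6 Ω·m
A = π(d/2)² = π(3.8200e-04 m)² = 4.5843e-07 m²
L = m/(density·A) = 0.00717/(8410×4.5843e-07) = 1.86 m
R = ρL/A = (1.07×10^-6)(1.86)/(4.5843e-07) = 4.341 Ω
P = I²R = (2.58)² × 4.341 = 28.9 W

28.9 W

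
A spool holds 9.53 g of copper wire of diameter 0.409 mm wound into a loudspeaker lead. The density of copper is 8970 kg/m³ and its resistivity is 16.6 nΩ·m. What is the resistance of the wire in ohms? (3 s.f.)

1.02 Ω

ρ = 16.6 nΩ·m = 1.66×10^-8 Ω·m
A = π(d/2)² = π(2.0450e-04 m)² = 1.3138e-07 m²
L = m/(density·A) = 0.00953/(8970×1.3138e-07) = 8.087 m
R = ρL/A = (1.66×10^-8)(8.087)/(1.3138e-07) = 1.02 Ω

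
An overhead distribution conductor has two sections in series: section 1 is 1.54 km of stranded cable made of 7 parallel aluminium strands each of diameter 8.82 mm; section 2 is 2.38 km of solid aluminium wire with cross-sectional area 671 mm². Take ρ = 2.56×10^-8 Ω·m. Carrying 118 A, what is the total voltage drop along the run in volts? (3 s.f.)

21.6 V

Section 1: A_strand = π(4.4100e-03)² = 6.110e-05 m²; R₁ = ρL/(N·A_s) = (2.56×10^-8)(1540)/(7×6.110e-05) = 0.09218 Ω
Section 2: A = 671 mm² = 6.710e-04 m²
R₂ = (2.56×10^-8)(2380)/(6.710e-04) = 0.0908 Ω
R = R₁ + R₂ = 0.183 Ω
V = IR = 118 × 0.183 = 21.6 V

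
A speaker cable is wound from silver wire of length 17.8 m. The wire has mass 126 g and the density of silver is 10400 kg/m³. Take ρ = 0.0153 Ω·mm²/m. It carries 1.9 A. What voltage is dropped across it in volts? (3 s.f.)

0.760 V

ρ = 0.0153 Ω·mm²/m = 1.53×10^-8 Ω·m
A = m/(density·L) = 0.126/(10400×17.8) = 6.8064e-07 m²
R = ρL/A = (1.53×10^-8)(17.8)/(6.8064e-07) = 0.4001 Ω
V = IR = 1.9 × 0.4001 = 0.760 V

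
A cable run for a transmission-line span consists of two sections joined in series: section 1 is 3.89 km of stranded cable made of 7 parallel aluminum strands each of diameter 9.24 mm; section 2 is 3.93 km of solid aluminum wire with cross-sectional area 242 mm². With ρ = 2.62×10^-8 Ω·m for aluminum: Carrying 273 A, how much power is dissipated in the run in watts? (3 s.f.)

47900 W

Section 1: A_strand = π(4.6200e-03)² = 6.706e-05 m²; R₁ = ρL/(N·A_s) = (2.62×10^-8)(3890)/(7×6.706e-05) = 0.2171 Ω
Section 2: A = 242 mm² = 2.420e-04 m²
R₂ = (2.62×10^-8)(3930)/(2.420e-04) = 0.4255 Ω
R = R₁ + R₂ = 0.6426 Ω
P = I²R = (273)² × 0.6426 = 47900 W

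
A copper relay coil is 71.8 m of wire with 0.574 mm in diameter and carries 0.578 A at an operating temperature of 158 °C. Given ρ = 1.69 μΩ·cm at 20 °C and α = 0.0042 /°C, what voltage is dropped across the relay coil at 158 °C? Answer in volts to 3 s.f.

4.28 V

ρ = 1.69 μΩ·cm = 1.69×10^-8 Ω·m
A = π(d/2)² = π(2.8700e-04 m)² = 2.588e-07 m²
R₍20₎ = ρL/A = (1.69×10^-8)(71.8)/(2.588e-07) = 4.689 Ω
R₍158₎ = R₍20₎(1 + αΔT) = 4.689 × (1 + 0.0042×138) = 7.407 Ω
V = IR = 0.578 × 7.407 = 4.28 V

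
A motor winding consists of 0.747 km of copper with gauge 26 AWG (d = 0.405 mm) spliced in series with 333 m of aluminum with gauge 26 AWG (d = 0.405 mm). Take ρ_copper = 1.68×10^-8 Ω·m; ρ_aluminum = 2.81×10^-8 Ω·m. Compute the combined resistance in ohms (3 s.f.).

170 Ω

Segment 1: A = π(0.405/2 mm)² = π(2.0250e-04 m)² = 1.288e-07 m²
R₁ = ρL/A = (1.68×10^-8)(747)/(1.288e-07) = 97.42 Ω
R₂ = (2.81×10^-8)(333)/(1.288e-07) = 72.64 Ω
R = R₁ + R₂ = 170 Ω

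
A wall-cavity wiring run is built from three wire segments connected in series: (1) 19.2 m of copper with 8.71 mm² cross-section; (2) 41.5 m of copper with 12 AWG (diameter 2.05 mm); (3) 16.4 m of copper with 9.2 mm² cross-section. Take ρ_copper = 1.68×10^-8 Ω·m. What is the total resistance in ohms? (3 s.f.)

Seg 1: A = 8.71 mm² = 8.710e-06 m²
R_1 = (1.68×10^-8)(19.2)/(8.710e-06) = 0.03703 Ω
Seg 2: A = π(2.05/2 mm)² = π(1.0250e-03 m)² = 3.301e-06 m²
R_2 = (1.68×10^-8)(41.5)/(3.301e-06) = 0.2112 Ω
Seg 3: A = 9.2 mm² = 9.200e-06 m²
R_3 = (1.68×10^-8)(16.4)/(9.200e-06) = 0.02995 Ω
R_total = R_1 + R_2 + R_3 = 0.278 Ω

0.278 Ω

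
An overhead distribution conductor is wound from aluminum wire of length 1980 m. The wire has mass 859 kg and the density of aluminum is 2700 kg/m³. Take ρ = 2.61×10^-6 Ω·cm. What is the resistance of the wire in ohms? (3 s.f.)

0.322 Ω

ρ = 2.61×10^-6 Ω·cm = 2.61×10^-8 Ω·m
A = m/(density·L) = 859/(2700×1980) = 1.6068e-04 m²
R = ρL/A = (2.61×10^-8)(1980)/(1.6068e-04) = 0.322 Ω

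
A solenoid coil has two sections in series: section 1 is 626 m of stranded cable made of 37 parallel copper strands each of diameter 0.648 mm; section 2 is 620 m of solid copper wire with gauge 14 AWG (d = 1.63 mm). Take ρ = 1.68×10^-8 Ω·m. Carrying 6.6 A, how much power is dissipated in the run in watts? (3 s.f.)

Section 1: A_strand = π(3.2400e-04)² = 3.298e-07 m²; R₁ = ρL/(N·A_s) = (1.68×10^-8)(626)/(37×3.298e-07) = 0.8619 Ω
Section 2: A = π(1.63/2 mm)² = π(8.1500e-04 m)² = 2.087e-06 m²
R₂ = (1.68×10^-8)(620)/(2.087e-06) = 4.992 Ω
R = R₁ + R₂ = 5.853 Ω
P = I²R = (6.6)² × 5.853 = 255 W

255 W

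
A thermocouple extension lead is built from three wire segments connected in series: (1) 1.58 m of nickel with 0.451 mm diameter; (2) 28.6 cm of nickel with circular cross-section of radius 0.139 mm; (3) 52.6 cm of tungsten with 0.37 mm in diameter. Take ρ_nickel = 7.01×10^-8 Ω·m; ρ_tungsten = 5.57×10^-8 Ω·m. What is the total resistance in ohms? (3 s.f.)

1.30 Ω

Seg 1: A = π(d/2)² = π(2.2550e-04 m)² = 1.598e-07 m²
R_1 = (7.01×10^-8)(1.58)/(1.598e-07) = 0.6933 Ω
Seg 2: A = πr² = π(1.3900e-04 m)² = 6.070e-08 m²
R_2 = (7.01×10^-8)(0.286)/(6.070e-08) = 0.3303 Ω
Seg 3: A = π(d/2)² = π(1.8500e-04 m)² = 1.075e-07 m²
R_3 = (5.57×10^-8)(0.526)/(1.075e-07) = 0.2725 Ω
R_total = R_1 + R_2 + R_3 = 1.30 Ω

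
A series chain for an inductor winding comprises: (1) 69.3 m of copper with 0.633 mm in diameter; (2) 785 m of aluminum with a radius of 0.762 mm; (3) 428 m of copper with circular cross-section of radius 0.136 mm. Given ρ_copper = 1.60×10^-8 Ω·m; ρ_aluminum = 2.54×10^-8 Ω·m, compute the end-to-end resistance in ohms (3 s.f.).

Seg 1: A = π(d/2)² = π(3.1650e-04 m)² = 3.147e-07 m²
R_1 = (1.60×10^-8)(69.3)/(3.147e-07) = 3.523 Ω
Seg 2: A = πr² = π(7.6200e-04 m)² = 1.824e-06 m²
R_2 = (2.54×10^-8)(785)/(1.824e-06) = 10.93 Ω
Seg 3: A = πr² = π(1.3600e-04 m)² = 5.811e-08 m²
R_3 = (1.60×10^-8)(428)/(5.811e-08) = 117.9 Ω
R_total = R_1 + R_2 + R_3 = 132 Ω

132 Ω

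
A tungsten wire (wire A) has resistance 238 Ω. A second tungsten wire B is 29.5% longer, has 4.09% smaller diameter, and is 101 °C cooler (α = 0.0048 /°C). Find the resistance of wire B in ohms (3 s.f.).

173 Ω

R ∝ ρL/d² with ρ ∝ (1+αΔT), so R_B/R_A = (1 + 29.5/100) × (1 − 4.09/100)⁻² × (1 − 0.0048×101)
= 1.295 × 1.087 × 0.5152 = 0.7253
R_B = 0.7253 × 238 = 173 Ω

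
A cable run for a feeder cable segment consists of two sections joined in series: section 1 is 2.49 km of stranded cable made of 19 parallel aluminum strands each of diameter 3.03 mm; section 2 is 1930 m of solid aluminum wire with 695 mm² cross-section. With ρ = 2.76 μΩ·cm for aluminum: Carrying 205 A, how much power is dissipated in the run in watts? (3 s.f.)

24300 W

ρ = 2.76 μΩ·cm = 2.76×10^-8 Ω·m
Section 1: A_strand = π(1.5150e-03)² = 7.211e-06 m²; R₁ = ρL/(N·A_s) = (2.76×10^-8)(2490)/(19×7.211e-06) = 0.5016 Ω
Section 2: A = 695 mm² = 6.950e-04 m²
R₂ = (2.76×10^-8)(1930)/(6.950e-04) = 0.07664 Ω
R = R₁ + R₂ = 0.5783 Ω
P = I²R = (205)² × 0.5783 = 24300 W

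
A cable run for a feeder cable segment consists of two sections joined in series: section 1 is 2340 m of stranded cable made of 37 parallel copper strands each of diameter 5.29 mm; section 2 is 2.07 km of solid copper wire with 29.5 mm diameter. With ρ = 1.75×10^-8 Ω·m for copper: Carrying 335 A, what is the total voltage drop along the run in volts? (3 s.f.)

Section 1: A_strand = π(2.6450e-03)² = 2.198e-05 m²; R₁ = ρL/(N·A_s) = (1.75×10^-8)(2340)/(37×2.198e-05) = 0.05036 Ω
Section 2: A = π(d/2)² = π(1.4750e-02 m)² = 6.835e-04 m²
R₂ = (1.75×10^-8)(2070)/(6.835e-04) = 0.053 Ω
R = R₁ + R₂ = 0.1034 Ω
V = IR = 335 × 0.1034 = 34.6 V

34.6 V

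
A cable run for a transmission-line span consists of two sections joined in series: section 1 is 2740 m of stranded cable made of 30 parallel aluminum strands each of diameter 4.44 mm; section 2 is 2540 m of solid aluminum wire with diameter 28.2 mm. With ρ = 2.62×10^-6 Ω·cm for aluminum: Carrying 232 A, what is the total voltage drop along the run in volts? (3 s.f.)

ρ = 2.62×10^-6 Ω·cm = 2.62×10^-8 Ω·m
Section 1: A_strand = π(2.2200e-03)² = 1.548e-05 m²; R₁ = ρL/(N·A_s) = (2.62×10^-8)(2740)/(30×1.548e-05) = 0.1546 Ω
Section 2: A = π(d/2)² = π(1.4100e-02 m)² = 6.246e-04 m²
R₂ = (2.62×10^-8)(2540)/(6.246e-04) = 0.1065 Ω
R = R₁ + R₂ = 0.2611 Ω
V = IR = 232 × 0.2611 = 60.6 V

60.6 V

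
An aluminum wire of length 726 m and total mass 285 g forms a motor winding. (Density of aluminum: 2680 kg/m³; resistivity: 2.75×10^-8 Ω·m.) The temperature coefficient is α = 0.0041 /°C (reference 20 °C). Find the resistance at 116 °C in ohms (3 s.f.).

190 Ω

A = m/(density·L) = 0.285/(2680×726) = 1.4648e-07 m²
R = ρL/A = (2.75×10^-8)(726)/(1.4648e-07) = 136.3 Ω
R(116 °C) = 136.3 × (1 + 0.0041×96) = 190 Ω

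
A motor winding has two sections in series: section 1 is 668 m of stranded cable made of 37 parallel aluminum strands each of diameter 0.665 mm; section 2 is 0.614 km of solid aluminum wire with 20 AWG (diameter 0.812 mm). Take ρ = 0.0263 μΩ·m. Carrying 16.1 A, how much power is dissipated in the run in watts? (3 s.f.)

8440 W

ρ = 0.0263 μΩ·m = 2.63×10^-8 Ω·m
Section 1: A_strand = π(3.3250e-04)² = 3.473e-07 m²; R₁ = ρL/(N·A_s) = (2.63×10^-8)(668)/(37×3.473e-07) = 1.367 Ω
Section 2: A = π(0.812/2 mm)² = π(4.0600e-04 m)² = 5.178e-07 m²
R₂ = (2.63×10^-8)(614)/(5.178e-07) = 31.18 Ω
R = R₁ + R₂ = 32.55 Ω
P = I²R = (16.1)² × 32.55 = 8440 W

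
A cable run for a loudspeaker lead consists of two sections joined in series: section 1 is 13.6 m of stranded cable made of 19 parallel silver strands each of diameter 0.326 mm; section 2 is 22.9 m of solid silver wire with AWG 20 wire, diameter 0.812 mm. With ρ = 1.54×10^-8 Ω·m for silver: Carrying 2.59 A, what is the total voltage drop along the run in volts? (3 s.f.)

2.11 V

Section 1: A_strand = π(1.6300e-04)² = 8.347e-08 m²; R₁ = ρL/(N·A_s) = (1.54×10^-8)(13.6)/(19×8.347e-08) = 0.1321 Ω
Section 2: A = π(0.812/2 mm)² = π(4.0600e-04 m)² = 5.178e-07 m²
R₂ = (1.54×10^-8)(22.9)/(5.178e-07) = 0.681 Ω
R = R₁ + R₂ = 0.8131 Ω
V = IR = 2.59 × 0.8131 = 2.11 V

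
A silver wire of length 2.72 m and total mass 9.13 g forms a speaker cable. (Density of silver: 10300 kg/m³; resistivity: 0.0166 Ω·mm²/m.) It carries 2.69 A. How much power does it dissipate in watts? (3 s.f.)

ρ = 0.0166 Ω·mm²/m = 1.66×10^-8 Ω·m
A = m/(density·L) = 0.00913/(10300×2.72) = 3.2589e-07 m²
R = ρL/A = (1.66×10^-8)(2.72)/(3.2589e-07) = 0.1386 Ω
P = I²R = (2.69)² × 0.1386 = 1.00 W

1.00 W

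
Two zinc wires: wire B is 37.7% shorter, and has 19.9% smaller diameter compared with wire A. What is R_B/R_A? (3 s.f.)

0.971

R ∝ L/d², so R_B/R_A = (1 − 37.7/100) × (1 − 19.9/100)⁻²
= 0.623 × 1.559 = 0.971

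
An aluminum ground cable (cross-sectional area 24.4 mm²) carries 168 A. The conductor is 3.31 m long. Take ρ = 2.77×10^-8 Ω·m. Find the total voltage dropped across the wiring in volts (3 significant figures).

A = 24.4 mm² = 2.440e-05 m²
R = ρL/A = (2.77×10^-8)(3.31)/(2.440e-05) = 0.003758 Ω
V = IR = 168 × 0.003758 = 0.631 V

0.631 V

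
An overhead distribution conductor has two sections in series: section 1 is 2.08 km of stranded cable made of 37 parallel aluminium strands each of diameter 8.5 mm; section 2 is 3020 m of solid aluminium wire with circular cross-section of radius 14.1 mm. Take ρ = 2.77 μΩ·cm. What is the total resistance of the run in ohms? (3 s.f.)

ρ = 2.77 μΩ·cm = 2.77×10^-8 Ω·m
Section 1: A_strand = π(4.2500e-03)² = 5.675e-05 m²; R₁ = ρL/(N·A_s) = (2.77×10^-8)(2080)/(37×5.675e-05) = 0.02744 Ω
Section 2: A = πr² = π(1.4100e-02 m)² = 6.246e-04 m²
R₂ = (2.77×10^-8)(3020)/(6.246e-04) = 0.1339 Ω
R = R₁ + R₂ = 0.161 Ω

0.161 Ω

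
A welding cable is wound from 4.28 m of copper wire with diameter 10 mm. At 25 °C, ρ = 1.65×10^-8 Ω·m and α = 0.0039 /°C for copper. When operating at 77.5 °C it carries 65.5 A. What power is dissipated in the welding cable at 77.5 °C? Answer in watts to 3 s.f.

A = π(d/2)² = π(5.0000e-03 m)² = 7.854e-05 m²
R₍25₎ = ρL/A = (1.65×10^-8)(4.28)/(7.854e-05) = 8.992×10^-4 Ω
R₍77.5₎ = R₍25₎(1 + αΔT) = 8.992×10^-4 × (1 + 0.0039×52.5) = 0.001083 Ω
P = I²R = (65.5)² × 0.001083 = 4.65 W

4.65 W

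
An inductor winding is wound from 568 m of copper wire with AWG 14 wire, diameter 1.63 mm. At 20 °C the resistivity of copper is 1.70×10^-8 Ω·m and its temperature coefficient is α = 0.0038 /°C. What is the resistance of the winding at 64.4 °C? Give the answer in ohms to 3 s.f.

5.41 Ω

A = π(1.63/2 mm)² = π(8.1500e-04 m)² = 2.087e-06 m²
R₍20°C₎ = ρL/A = (1.70×10^-8)(568)/(2.087e-06) = 4.627 Ω
R = R₀(1 + αΔT) = 4.627(1 + 0.0038×44.4) = 5.41 Ω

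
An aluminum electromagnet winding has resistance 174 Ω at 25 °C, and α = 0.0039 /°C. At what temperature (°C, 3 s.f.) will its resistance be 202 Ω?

66.3 °C

R = R₀(1 + α(T − T₀)) ⇒ T = T₀ + (R/R₀ − 1)/α
T = 25 + (202/174 − 1)/0.0039 = 25 + (0.1609)/0.0039 = 66.3 °C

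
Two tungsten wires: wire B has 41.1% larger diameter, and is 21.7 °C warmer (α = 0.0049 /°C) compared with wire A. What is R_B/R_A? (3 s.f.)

0.556

R ∝ ρL/d² with ρ ∝ (1+αΔT), so R_B/R_A = (1 + 41.1/100)⁻² × (1 + 0.0049×21.7)
= 0.5023 × 1.106 = 0.556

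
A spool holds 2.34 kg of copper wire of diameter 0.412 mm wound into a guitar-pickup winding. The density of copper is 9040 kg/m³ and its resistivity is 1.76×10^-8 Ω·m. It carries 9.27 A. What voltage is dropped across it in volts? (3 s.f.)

A = π(d/2)² = π(2.0600e-04 m)² = 1.3332e-07 m²
L = m/(density·A) = 2.34/(9040×1.3332e-07) = 1942 m
R = ρL/A = (1.76×10^-8)(1942)/(1.3332e-07) = 256.3 Ω
V = IR = 9.27 × 256.3 = 2380 V

2380 V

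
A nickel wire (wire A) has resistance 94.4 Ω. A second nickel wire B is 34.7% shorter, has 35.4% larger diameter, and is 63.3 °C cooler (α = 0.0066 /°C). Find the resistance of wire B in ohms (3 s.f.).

R ∝ ρL/d² with ρ ∝ (1+αΔT), so R_B/R_A = (1 − 34.7/100) × (1 + 35.4/100)⁻² × (1 − 0.0066×63.3)
= 0.653 × 0.5455 × 0.5822 = 0.2074
R_B = 0.2074 × 94.4 = 19.6 Ω

19.6 Ω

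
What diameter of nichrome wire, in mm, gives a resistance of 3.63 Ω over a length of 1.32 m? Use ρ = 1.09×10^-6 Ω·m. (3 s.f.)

0.710 mm

A = ρL/R = (1.09×10^-6)(1.32)/(3.63) = 3.964e-07 m²
d = 2√(A/π) = 7.104e-04 m = 0.710 mm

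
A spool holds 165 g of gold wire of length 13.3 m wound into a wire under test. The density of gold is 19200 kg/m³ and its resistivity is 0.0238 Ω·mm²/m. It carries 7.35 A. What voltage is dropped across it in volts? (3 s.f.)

3.60 V

ρ = 0.0238 Ω·mm²/m = 2.38×10^-8 Ω·m
A = m/(density·L) = 0.165/(19200×13.3) = 6.4615e-07 m²
R = ρL/A = (2.38×10^-8)(13.3)/(6.4615e-07) = 0.4899 Ω
V = IR = 7.35 × 0.4899 = 3.60 V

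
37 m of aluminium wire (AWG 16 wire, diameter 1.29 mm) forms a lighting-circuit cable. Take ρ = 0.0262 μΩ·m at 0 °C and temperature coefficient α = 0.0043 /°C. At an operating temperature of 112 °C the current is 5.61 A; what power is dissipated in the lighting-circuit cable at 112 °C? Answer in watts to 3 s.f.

ρ = 0.0262 μΩ·m = 2.62×10^-8 Ω·m
A = π(1.29/2 mm)² = π(6.4500e-04 m)² = 1.307e-06 m²
R₍0₎ = ρL/A = (2.62×10^-8)(37)/(1.307e-06) = 0.7417 Ω
R₍112₎ = R₍0₎(1 + αΔT) = 0.7417 × (1 + 0.0043×112) = 1.099 Ω
P = I²R = (5.61)² × 1.099 = 34.6 W

34.6 W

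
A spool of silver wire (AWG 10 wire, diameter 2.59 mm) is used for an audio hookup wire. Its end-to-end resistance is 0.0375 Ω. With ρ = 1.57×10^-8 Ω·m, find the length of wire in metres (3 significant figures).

A = π(2.59/2 mm)² = π(1.2950e-03 m)² = 5.269e-06 m²
L = RA/ρ = (0.0375)(5.269e-06)/(1.57×10^-8) = 12.6 m

12.6 m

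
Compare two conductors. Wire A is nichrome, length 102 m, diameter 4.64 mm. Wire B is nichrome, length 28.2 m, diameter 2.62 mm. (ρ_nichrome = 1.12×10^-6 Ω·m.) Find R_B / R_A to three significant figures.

0.867

R ∝ ρL/d², so R_B/R_A = (L_B/L_A) × (d_A/d_B)²
= (28.2/102) × (4.64/2.62)² = 0.867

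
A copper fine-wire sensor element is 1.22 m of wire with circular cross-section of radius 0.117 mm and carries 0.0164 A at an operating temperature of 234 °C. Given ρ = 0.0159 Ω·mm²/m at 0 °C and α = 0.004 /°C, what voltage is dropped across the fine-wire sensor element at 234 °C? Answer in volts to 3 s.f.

ρ = 0.0159 Ω·mm²/m = 1.59×10^-8 Ω·m
A = πr² = π(1.1700e-04 m)² = 4.301e-08 m²
R₍0₎ = ρL/A = (1.59×10^-8)(1.22)/(4.301e-08) = 0.4511 Ω
R₍234₎ = R₍0₎(1 + αΔT) = 0.4511 × (1 + 0.004×234) = 0.8733 Ω
V = IR = 0.0164 × 0.8733 = 0.0143 V

0.0143 V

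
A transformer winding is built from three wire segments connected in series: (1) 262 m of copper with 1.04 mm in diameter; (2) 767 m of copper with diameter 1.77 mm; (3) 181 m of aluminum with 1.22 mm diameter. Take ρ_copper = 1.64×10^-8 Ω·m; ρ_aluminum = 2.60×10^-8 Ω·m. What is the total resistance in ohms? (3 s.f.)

14.2 Ω

Seg 1: A = π(d/2)² = π(5.2000e-04 m)² = 8.495e-07 m²
R_1 = (1.64×10^-8)(262)/(8.495e-07) = 5.058 Ω
Seg 2: A = π(d/2)² = π(8.8500e-04 m)² = 2.461e-06 m²
R_2 = (1.64×10^-8)(767)/(2.461e-06) = 5.112 Ω
Seg 3: A = π(d/2)² = π(6.1000e-04 m)² = 1.169e-06 m²
R_3 = (2.60×10^-8)(181)/(1.169e-06) = 4.026 Ω
R_total = R_1 + R_2 + R_3 = 14.2 Ω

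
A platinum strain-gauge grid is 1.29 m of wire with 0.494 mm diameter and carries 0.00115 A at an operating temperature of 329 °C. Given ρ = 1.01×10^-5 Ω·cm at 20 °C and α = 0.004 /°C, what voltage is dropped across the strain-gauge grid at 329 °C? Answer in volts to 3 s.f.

0.00175 V

ρ = 1.01×10^-5 Ω·cm = 1.01×10^-7 Ω·m
A = π(d/2)² = π(2.4700e-04 m)² = 1.917e-07 m²
R₍20₎ = ρL/A = (1.01×10^-7)(1.29)/(1.917e-07) = 0.6798 Ω
R₍329₎ = R₍20₎(1 + αΔT) = 0.6798 × (1 + 0.004×309) = 1.52 Ω
V = IR = 0.00115 × 1.52 = 0.00175 V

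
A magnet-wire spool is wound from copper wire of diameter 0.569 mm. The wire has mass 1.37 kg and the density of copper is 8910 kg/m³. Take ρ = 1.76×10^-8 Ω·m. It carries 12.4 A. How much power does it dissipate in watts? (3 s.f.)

A = π(d/2)² = π(2.8450e-04 m)² = 2.5428e-07 m²
L = m/(density·A) = 1.37/(8910×2.5428e-07) = 604.7 m
R = ρL/A = (1.76×10^-8)(604.7)/(2.5428e-07) = 41.85 Ω
P = I²R = (12.4)² × 41.85 = 6440 W

6440 W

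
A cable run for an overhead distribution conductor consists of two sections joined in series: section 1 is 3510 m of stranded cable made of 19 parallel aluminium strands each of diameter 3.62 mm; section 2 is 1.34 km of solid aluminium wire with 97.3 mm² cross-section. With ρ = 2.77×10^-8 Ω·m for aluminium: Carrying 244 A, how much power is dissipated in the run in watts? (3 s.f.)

Section 1: A_strand = π(1.8100e-03)² = 1.029e-05 m²; R₁ = ρL/(N·A_s) = (2.77×10^-8)(3510)/(19×1.029e-05) = 0.4972 Ω
Section 2: A = 97.3 mm² = 9.730e-05 m²
R₂ = (2.77×10^-8)(1340)/(9.730e-05) = 0.3815 Ω
R = R₁ + R₂ = 0.8787 Ω
P = I²R = (244)² × 0.8787 = 52300 W

52300 W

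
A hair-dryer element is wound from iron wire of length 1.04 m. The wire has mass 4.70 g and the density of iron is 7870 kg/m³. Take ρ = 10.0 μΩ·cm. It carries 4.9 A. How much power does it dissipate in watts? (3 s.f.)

ρ = 10.0 μΩ·cm = 1.00×10^-7 Ω·m
A = m/(density·L) = 0.0047/(7870×1.04) = 5.7424e-07 m²
R = ρL/A = (1.00×10^-7)(1.04)/(5.7424e-07) = 0.1811 Ω
P = I²R = (4.9)² × 0.1811 = 4.35 W

4.35 W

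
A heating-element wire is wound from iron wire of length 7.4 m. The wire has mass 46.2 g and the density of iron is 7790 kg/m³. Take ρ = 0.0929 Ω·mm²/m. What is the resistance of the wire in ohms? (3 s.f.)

0.858 Ω

ρ = 0.0929 Ω·mm²/m = 9.29×10^-8 Ω·m
A = m/(density·L) = 0.0462/(7790×7.4) = 8.0144e-07 m²
R = ρL/A = (9.29×10^-8)(7.4)/(8.0144e-07) = 0.858 Ω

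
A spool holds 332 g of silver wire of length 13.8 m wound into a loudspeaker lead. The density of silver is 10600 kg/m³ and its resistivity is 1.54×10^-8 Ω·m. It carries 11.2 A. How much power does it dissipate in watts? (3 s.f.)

11.7 W

A = m/(density·L) = 0.332/(10600×13.8) = 2.2696e-06 m²
R = ρL/A = (1.54×10^-8)(13.8)/(2.2696e-06) = 0.09364 Ω
P = I²R = (11.2)² × 0.09364 = 11.7 W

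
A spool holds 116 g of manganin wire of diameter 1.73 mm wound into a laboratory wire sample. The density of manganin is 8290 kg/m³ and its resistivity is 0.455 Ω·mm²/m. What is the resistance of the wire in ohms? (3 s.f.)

ρ = 0.455 Ω·mm²/m = 4.55×10^-7 Ω·m
A = π(d/2)² = π(8.6500e-04 m)² = 2.3506e-06 m²
L = m/(density·A) = 0.116/(8290×2.3506e-06) = 5.953 m
R = ρL/A = (4.55×10^-7)(5.953)/(2.3506e-06) = 1.15 Ω

1.15 Ω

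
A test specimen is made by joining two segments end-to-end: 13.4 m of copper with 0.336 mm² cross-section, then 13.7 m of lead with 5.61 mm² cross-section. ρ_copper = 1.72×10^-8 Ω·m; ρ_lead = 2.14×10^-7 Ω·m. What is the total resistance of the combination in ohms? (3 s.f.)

Segment 1: A = 0.336 mm² = 3.360e-07 m²
R₁ = ρL/A = (1.72×10^-8)(13.4)/(3.360e-07) = 0.686 Ω
Segment 2: A = 5.61 mm² = 5.610e-06 m²
R₂ = (2.14×10^-7)(13.7)/(5.610e-06) = 0.5226 Ω
R = R₁ + R₂ = 1.21 Ω

1.21 Ω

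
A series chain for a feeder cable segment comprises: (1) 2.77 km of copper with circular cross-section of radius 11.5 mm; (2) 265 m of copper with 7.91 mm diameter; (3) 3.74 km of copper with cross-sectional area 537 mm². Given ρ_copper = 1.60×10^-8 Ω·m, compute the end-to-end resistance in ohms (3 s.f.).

Seg 1: A = πr² = π(1.1500e-02 m)² = 4.155e-04 m²
R_1 = (1.60×10^-8)(2770)/(4.155e-04) = 0.1067 Ω
Seg 2: A = π(d/2)² = π(3.9550e-03 m)² = 4.914e-05 m²
R_2 = (1.60×10^-8)(265)/(4.914e-05) = 0.08628 Ω
Seg 3: A = 537 mm² = 5.370e-04 m²
R_3 = (1.60×10^-8)(3740)/(5.370e-04) = 0.1114 Ω
R_total = R_1 + R_2 + R_3 = 0.304 Ω

0.304 Ω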